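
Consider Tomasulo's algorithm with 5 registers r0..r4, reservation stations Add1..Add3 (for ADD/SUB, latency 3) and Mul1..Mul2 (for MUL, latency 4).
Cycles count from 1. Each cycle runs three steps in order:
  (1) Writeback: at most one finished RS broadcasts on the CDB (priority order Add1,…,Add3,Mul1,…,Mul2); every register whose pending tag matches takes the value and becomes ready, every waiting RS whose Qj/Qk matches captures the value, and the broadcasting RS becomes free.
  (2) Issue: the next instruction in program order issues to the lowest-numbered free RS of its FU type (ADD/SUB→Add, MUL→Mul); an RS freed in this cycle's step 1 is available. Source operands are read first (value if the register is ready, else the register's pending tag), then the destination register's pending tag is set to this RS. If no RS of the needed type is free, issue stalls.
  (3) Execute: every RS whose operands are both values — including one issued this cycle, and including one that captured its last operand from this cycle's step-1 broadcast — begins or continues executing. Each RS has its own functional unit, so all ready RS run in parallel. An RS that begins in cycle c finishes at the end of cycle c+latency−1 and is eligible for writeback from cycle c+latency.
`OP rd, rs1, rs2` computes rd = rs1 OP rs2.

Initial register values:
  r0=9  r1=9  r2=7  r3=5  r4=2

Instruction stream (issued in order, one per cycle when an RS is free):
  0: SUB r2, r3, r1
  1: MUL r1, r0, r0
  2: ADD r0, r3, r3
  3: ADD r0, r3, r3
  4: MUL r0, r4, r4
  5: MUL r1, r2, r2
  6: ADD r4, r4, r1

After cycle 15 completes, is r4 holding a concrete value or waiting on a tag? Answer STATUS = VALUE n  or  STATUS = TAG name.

STATUS = VALUE 18

c1: issue SUB r2<-Add1 | r0:9,r1:9,r2:Add1,r3:5,r4:2
c2: issue MUL r1<-Mul1 | r0:9,r1:Mul1,r2:Add1,r3:5,r4:2
c3: issue ADD r0<-Add2 | r0:Add2,r1:Mul1,r2:Add1,r3:5,r4:2
c4: CDB Add1=-4; issue ADD r0<-Add1 | r0:Add1,r1:Mul1,r2:-4,r3:5,r4:2
c5: issue MUL r0<-Mul2 | r0:Mul2,r1:Mul1,r2:-4,r3:5,r4:2
c6: CDB Add2=10; stall | r0:Mul2,r1:Mul1,r2:-4,r3:5,r4:2
c7: CDB Add1=10; stall | r0:Mul2,r1:Mul1,r2:-4,r3:5,r4:2
c8: CDB Mul1=81; issue MUL r1<-Mul1 | r0:Mul2,r1:Mul1,r2:-4,r3:5,r4:2
c9: CDB Mul2=4; issue ADD r4<-Add1 | r0:4,r1:Mul1,r2:-4,r3:5,r4:Add1
c10: - | r0:4,r1:Mul1,r2:-4,r3:5,r4:Add1
c11: - | r0:4,r1:Mul1,r2:-4,r3:5,r4:Add1
c12: CDB Mul1=16 | r0:4,r1:16,r2:-4,r3:5,r4:Add1
c13: - | r0:4,r1:16,r2:-4,r3:5,r4:Add1
c14: - | r0:4,r1:16,r2:-4,r3:5,r4:Add1
c15: CDB Add1=18 | r0:4,r1:16,r2:-4,r3:5,r4:18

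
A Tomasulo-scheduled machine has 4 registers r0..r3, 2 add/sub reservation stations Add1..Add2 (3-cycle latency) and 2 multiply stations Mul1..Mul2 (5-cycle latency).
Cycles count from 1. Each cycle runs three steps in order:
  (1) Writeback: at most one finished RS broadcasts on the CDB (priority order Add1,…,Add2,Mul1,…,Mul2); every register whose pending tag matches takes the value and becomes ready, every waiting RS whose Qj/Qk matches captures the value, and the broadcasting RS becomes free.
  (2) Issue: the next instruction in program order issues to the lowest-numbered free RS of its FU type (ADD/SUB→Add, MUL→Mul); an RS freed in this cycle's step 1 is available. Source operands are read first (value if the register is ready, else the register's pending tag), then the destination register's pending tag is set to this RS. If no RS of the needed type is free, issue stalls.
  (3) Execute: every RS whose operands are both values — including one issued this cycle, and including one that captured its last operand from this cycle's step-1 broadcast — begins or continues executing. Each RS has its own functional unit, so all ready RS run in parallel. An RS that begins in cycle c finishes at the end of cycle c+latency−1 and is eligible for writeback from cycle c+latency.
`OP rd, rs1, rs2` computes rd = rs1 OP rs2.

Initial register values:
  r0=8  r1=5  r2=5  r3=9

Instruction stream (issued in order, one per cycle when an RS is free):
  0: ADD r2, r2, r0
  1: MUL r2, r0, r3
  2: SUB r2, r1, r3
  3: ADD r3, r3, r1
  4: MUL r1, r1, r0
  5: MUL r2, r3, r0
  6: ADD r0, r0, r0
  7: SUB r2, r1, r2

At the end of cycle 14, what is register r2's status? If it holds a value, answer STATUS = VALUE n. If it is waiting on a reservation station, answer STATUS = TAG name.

cycle 1: issue ADD r2<-Add1 // r0:8,r1:5,r2:Add1,r3:9
cycle 2: issue MUL r2<-Mul1 // r0:8,r1:5,r2:Mul1,r3:9
cycle 3: issue SUB r2<-Add2 // r0:8,r1:5,r2:Add2,r3:9
cycle 4: CDB Add1=13; issue ADD r3<-Add1 // r0:8,r1:5,r2:Add2,r3:Add1
cycle 5: issue MUL r1<-Mul2 // r0:8,r1:Mul2,r2:Add2,r3:Add1
cycle 6: CDB Add2=-4; stall // r0:8,r1:Mul2,r2:-4,r3:Add1
cycle 7: CDB Add1=14; stall // r0:8,r1:Mul2,r2:-4,r3:14
cycle 8: CDB Mul1=72; issue MUL r2<-Mul1 // r0:8,r1:Mul2,r2:Mul1,r3:14
cycle 9: issue ADD r0<-Add1 // r0:Add1,r1:Mul2,r2:Mul1,r3:14
cycle 10: CDB Mul2=40; issue SUB r2<-Add2 // r0:Add1,r1:40,r2:Add2,r3:14
cycle 11: - // r0:Add1,r1:40,r2:Add2,r3:14
cycle 12: CDB Add1=16 // r0:16,r1:40,r2:Add2,r3:14
cycle 13: CDB Mul1=112 // r0:16,r1:40,r2:Add2,r3:14
cycle 14: - // r0:16,r1:40,r2:Add2,r3:14

STATUS = TAG Add2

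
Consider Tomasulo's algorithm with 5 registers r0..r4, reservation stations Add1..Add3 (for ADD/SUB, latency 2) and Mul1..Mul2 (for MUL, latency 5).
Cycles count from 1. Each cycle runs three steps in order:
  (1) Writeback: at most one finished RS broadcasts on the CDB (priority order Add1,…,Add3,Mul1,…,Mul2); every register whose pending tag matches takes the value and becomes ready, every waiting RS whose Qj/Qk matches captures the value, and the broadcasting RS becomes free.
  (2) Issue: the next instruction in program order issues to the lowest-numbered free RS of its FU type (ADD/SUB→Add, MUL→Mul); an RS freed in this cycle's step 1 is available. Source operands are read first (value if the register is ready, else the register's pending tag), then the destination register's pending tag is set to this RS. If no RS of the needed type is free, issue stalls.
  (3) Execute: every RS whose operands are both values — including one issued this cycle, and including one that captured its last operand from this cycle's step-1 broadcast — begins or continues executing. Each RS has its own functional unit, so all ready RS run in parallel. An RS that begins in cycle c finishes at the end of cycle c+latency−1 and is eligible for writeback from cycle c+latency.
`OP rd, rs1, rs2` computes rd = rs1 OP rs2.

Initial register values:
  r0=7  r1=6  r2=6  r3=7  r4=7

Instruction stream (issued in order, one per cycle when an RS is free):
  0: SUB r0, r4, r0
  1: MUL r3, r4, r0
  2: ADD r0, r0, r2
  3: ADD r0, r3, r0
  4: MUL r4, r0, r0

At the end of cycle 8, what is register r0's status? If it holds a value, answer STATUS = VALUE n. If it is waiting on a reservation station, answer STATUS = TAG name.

STATUS = TAG Add2

c1: issue SUB r0<-Add1 | r0:Add1,r1:6,r2:6,r3:7,r4:7
c2: issue MUL r3<-Mul1 | r0:Add1,r1:6,r2:6,r3:Mul1,r4:7
c3: CDB Add1=0; issue ADD r0<-Add1 | r0:Add1,r1:6,r2:6,r3:Mul1,r4:7
c4: issue ADD r0<-Add2 | r0:Add2,r1:6,r2:6,r3:Mul1,r4:7
c5: CDB Add1=6; issue MUL r4<-Mul2 | r0:Add2,r1:6,r2:6,r3:Mul1,r4:Mul2
c6: - | r0:Add2,r1:6,r2:6,r3:Mul1,r4:Mul2
c7: - | r0:Add2,r1:6,r2:6,r3:Mul1,r4:Mul2
c8: CDB Mul1=0 | r0:Add2,r1:6,r2:6,r3:0,r4:Mul2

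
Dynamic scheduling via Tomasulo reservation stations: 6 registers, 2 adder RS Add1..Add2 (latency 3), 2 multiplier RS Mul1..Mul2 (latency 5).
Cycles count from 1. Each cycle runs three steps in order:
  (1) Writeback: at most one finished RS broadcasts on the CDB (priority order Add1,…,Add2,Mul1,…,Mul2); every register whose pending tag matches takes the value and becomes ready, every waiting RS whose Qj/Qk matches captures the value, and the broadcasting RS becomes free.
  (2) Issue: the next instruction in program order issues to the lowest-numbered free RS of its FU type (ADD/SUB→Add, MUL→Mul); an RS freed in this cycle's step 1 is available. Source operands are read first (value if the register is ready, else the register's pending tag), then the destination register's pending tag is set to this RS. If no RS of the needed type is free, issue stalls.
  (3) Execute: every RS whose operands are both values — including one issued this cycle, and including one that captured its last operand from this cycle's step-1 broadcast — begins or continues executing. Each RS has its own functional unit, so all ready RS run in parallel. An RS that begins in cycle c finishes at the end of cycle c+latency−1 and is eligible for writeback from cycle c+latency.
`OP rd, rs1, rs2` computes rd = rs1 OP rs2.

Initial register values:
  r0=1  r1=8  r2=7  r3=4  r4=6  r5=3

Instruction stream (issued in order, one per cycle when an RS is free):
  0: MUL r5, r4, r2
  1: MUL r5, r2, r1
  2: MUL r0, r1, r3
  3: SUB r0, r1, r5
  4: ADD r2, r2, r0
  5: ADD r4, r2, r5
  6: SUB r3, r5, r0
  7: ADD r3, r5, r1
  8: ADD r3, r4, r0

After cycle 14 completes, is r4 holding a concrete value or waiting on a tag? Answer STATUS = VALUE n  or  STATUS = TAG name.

c1: issue MUL r5<-Mul1 | r0:1,r1:8,r2:7,r3:4,r4:6,r5:Mul1
c2: issue MUL r5<-Mul2 | r0:1,r1:8,r2:7,r3:4,r4:6,r5:Mul2
c3: stall | r0:1,r1:8,r2:7,r3:4,r4:6,r5:Mul2
c4: stall | r0:1,r1:8,r2:7,r3:4,r4:6,r5:Mul2
c5: stall | r0:1,r1:8,r2:7,r3:4,r4:6,r5:Mul2
c6: CDB Mul1=42; issue MUL r0<-Mul1 | r0:Mul1,r1:8,r2:7,r3:4,r4:6,r5:Mul2
c7: CDB Mul2=56; issue SUB r0<-Add1 | r0:Add1,r1:8,r2:7,r3:4,r4:6,r5:56
c8: issue ADD r2<-Add2 | r0:Add1,r1:8,r2:Add2,r3:4,r4:6,r5:56
c9: stall | r0:Add1,r1:8,r2:Add2,r3:4,r4:6,r5:56
c10: CDB Add1=-48; issue ADD r4<-Add1 | r0:-48,r1:8,r2:Add2,r3:4,r4:Add1,r5:56
c11: CDB Mul1=32; stall | r0:-48,r1:8,r2:Add2,r3:4,r4:Add1,r5:56
c12: stall | r0:-48,r1:8,r2:Add2,r3:4,r4:Add1,r5:56
c13: CDB Add2=-41; issue SUB r3<-Add2 | r0:-48,r1:8,r2:-41,r3:Add2,r4:Add1,r5:56
c14: stall | r0:-48,r1:8,r2:-41,r3:Add2,r4:Add1,r5:56

STATUS = TAG Add1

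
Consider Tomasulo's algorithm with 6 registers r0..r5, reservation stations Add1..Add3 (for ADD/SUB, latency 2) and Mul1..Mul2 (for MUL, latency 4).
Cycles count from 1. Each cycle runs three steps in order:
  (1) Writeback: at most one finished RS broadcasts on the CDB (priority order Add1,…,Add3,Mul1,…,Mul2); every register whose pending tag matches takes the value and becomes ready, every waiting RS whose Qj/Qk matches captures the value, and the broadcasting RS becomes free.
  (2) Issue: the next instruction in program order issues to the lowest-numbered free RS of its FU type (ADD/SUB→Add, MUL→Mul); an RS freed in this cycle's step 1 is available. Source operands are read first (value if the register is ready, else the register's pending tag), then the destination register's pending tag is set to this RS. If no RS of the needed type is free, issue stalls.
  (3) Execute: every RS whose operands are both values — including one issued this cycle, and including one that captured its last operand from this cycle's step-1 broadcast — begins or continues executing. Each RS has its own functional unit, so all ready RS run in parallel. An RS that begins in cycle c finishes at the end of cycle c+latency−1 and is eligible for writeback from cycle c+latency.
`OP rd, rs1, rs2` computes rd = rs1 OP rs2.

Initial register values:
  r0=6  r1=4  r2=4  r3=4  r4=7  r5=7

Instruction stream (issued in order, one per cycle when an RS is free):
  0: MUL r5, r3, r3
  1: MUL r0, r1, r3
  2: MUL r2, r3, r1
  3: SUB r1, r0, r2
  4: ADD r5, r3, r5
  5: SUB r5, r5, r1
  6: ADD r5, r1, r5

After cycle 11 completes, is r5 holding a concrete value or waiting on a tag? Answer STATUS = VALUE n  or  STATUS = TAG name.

cycle 1: issue MUL r5<-Mul1 // r0:6,r1:4,r2:4,r3:4,r4:7,r5:Mul1
cycle 2: issue MUL r0<-Mul2 // r0:Mul2,r1:4,r2:4,r3:4,r4:7,r5:Mul1
cycle 3: stall // r0:Mul2,r1:4,r2:4,r3:4,r4:7,r5:Mul1
cycle 4: stall // r0:Mul2,r1:4,r2:4,r3:4,r4:7,r5:Mul1
cycle 5: CDB Mul1=16; issue MUL r2<-Mul1 // r0:Mul2,r1:4,r2:Mul1,r3:4,r4:7,r5:16
cycle 6: CDB Mul2=16; issue SUB r1<-Add1 // r0:16,r1:Add1,r2:Mul1,r3:4,r4:7,r5:16
cycle 7: issue ADD r5<-Add2 // r0:16,r1:Add1,r2:Mul1,r3:4,r4:7,r5:Add2
cycle 8: issue SUB r5<-Add3 // r0:16,r1:Add1,r2:Mul1,r3:4,r4:7,r5:Add3
cycle 9: CDB Add2=20; issue ADD r5<-Add2 // r0:16,r1:Add1,r2:Mul1,r3:4,r4:7,r5:Add2
cycle 10: CDB Mul1=16 // r0:16,r1:Add1,r2:16,r3:4,r4:7,r5:Add2
cycle 11: - // r0:16,r1:Add1,r2:16,r3:4,r4:7,r5:Add2

STATUS = TAG Add2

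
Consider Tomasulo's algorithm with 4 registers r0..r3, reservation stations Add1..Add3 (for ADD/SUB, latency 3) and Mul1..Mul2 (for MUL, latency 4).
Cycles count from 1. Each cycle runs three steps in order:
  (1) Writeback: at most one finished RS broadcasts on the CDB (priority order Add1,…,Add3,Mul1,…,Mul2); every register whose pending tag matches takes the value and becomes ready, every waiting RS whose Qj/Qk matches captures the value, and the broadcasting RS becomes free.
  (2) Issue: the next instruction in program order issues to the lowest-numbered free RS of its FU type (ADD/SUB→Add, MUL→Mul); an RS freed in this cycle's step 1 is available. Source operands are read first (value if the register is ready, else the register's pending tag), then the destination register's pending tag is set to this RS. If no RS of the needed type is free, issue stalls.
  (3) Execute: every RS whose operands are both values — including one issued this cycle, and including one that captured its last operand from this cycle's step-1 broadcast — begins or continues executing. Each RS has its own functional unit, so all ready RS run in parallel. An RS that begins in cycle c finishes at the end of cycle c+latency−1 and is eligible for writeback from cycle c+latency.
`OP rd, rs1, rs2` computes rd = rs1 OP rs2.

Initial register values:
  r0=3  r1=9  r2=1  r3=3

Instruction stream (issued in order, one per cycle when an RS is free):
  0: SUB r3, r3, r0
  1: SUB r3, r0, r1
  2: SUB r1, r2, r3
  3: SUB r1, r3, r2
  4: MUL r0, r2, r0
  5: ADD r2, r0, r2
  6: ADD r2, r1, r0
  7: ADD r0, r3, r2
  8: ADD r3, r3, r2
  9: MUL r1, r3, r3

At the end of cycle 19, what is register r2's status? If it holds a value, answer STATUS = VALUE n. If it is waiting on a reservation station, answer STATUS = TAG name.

  c1: issue SUB r3<-Add1  regs: r0:3,r1:9,r2:1,r3:Add1
  c2: issue SUB r3<-Add2  regs: r0:3,r1:9,r2:1,r3:Add2
  c3: issue SUB r1<-Add3  regs: r0:3,r1:Add3,r2:1,r3:Add2
  c4: CDB Add1=0; issue SUB r1<-Add1  regs: r0:3,r1:Add1,r2:1,r3:Add2
  c5: CDB Add2=-6; issue MUL r0<-Mul1  regs: r0:Mul1,r1:Add1,r2:1,r3:-6
  c6: issue ADD r2<-Add2  regs: r0:Mul1,r1:Add1,r2:Add2,r3:-6
  c7: stall  regs: r0:Mul1,r1:Add1,r2:Add2,r3:-6
  c8: CDB Add1=-7; issue ADD r2<-Add1  regs: r0:Mul1,r1:-7,r2:Add1,r3:-6
  c9: CDB Add3=7; issue ADD r0<-Add3  regs: r0:Add3,r1:-7,r2:Add1,r3:-6
  c10: CDB Mul1=3; stall  regs: r0:Add3,r1:-7,r2:Add1,r3:-6
  c11: stall  regs: r0:Add3,r1:-7,r2:Add1,r3:-6
  c12: stall  regs: r0:Add3,r1:-7,r2:Add1,r3:-6
  c13: CDB Add1=-4; issue ADD r3<-Add1  regs: r0:Add3,r1:-7,r2:-4,r3:Add1
  c14: CDB Add2=4; issue MUL r1<-Mul1  regs: r0:Add3,r1:Mul1,r2:-4,r3:Add1
  c15: -  regs: r0:Add3,r1:Mul1,r2:-4,r3:Add1
  c16: CDB Add1=-10  regs: r0:Add3,r1:Mul1,r2:-4,r3:-10
  c17: CDB Add3=-10  regs: r0:-10,r1:Mul1,r2:-4,r3:-10
  c18: -  regs: r0:-10,r1:Mul1,r2:-4,r3:-10
  c19: -  regs: r0:-10,r1:Mul1,r2:-4,r3:-10

STATUS = VALUE -4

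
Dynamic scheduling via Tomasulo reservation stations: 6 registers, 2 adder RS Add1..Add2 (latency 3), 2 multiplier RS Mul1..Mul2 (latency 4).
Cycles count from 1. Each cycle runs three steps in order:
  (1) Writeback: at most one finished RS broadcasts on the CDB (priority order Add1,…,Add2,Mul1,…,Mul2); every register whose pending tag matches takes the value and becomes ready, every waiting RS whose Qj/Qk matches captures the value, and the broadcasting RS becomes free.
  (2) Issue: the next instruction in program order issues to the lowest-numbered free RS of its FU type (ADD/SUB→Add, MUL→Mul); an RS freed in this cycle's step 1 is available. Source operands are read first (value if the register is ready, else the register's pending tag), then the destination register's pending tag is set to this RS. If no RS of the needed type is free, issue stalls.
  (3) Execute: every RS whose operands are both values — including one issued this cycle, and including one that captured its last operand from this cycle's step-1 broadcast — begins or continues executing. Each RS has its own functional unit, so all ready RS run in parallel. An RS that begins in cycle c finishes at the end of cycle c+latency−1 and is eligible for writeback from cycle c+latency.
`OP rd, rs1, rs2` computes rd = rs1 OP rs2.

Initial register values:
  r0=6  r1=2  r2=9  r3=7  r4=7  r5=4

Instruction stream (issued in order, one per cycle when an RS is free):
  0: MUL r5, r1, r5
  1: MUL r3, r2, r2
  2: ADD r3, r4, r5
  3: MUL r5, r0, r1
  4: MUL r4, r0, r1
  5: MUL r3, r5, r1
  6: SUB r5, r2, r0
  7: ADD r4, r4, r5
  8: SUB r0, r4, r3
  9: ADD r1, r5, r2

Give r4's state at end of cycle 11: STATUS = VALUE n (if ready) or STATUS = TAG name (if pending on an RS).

STATUS = TAG Add2

  c1: issue MUL r5<-Mul1  regs: r0:6,r1:2,r2:9,r3:7,r4:7,r5:Mul1
  c2: issue MUL r3<-Mul2  regs: r0:6,r1:2,r2:9,r3:Mul2,r4:7,r5:Mul1
  c3: issue ADD r3<-Add1  regs: r0:6,r1:2,r2:9,r3:Add1,r4:7,r5:Mul1
  c4: stall  regs: r0:6,r1:2,r2:9,r3:Add1,r4:7,r5:Mul1
  c5: CDB Mul1=8; issue MUL r5<-Mul1  regs: r0:6,r1:2,r2:9,r3:Add1,r4:7,r5:Mul1
  c6: CDB Mul2=81; issue MUL r4<-Mul2  regs: r0:6,r1:2,r2:9,r3:Add1,r4:Mul2,r5:Mul1
  c7: stall  regs: r0:6,r1:2,r2:9,r3:Add1,r4:Mul2,r5:Mul1
  c8: CDB Add1=15; stall  regs: r0:6,r1:2,r2:9,r3:15,r4:Mul2,r5:Mul1
  c9: CDB Mul1=12; issue MUL r3<-Mul1  regs: r0:6,r1:2,r2:9,r3:Mul1,r4:Mul2,r5:12
  c10: CDB Mul2=12; issue SUB r5<-Add1  regs: r0:6,r1:2,r2:9,r3:Mul1,r4:12,r5:Add1
  c11: issue ADD r4<-Add2  regs: r0:6,r1:2,r2:9,r3:Mul1,r4:Add2,r5:Add1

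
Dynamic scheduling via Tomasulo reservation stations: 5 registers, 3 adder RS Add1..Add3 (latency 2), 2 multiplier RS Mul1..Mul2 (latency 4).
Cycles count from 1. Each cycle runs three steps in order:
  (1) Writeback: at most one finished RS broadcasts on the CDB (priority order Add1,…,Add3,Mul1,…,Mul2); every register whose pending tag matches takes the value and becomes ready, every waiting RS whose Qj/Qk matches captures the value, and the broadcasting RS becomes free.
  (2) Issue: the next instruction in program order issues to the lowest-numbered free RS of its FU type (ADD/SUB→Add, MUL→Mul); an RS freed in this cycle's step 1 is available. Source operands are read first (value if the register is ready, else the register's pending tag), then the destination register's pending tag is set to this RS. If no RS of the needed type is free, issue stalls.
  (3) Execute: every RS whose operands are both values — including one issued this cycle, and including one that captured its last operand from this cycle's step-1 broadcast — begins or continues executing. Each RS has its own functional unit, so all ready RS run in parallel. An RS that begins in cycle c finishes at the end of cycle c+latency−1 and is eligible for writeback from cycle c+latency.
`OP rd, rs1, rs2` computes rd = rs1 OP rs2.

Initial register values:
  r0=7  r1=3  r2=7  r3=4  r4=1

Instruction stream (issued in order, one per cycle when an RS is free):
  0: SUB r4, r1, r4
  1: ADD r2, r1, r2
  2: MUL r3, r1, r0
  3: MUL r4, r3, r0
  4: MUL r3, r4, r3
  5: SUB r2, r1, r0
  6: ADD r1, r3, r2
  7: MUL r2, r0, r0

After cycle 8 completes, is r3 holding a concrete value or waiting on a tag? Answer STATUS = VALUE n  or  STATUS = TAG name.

cycle 1: issue SUB r4<-Add1 // r0:7,r1:3,r2:7,r3:4,r4:Add1
cycle 2: issue ADD r2<-Add2 // r0:7,r1:3,r2:Add2,r3:4,r4:Add1
cycle 3: CDB Add1=2; issue MUL r3<-Mul1 // r0:7,r1:3,r2:Add2,r3:Mul1,r4:2
cycle 4: CDB Add2=10; issue MUL r4<-Mul2 // r0:7,r1:3,r2:10,r3:Mul1,r4:Mul2
cycle 5: stall // r0:7,r1:3,r2:10,r3:Mul1,r4:Mul2
cycle 6: stall // r0:7,r1:3,r2:10,r3:Mul1,r4:Mul2
cycle 7: CDB Mul1=21; issue MUL r3<-Mul1 // r0:7,r1:3,r2:10,r3:Mul1,r4:Mul2
cycle 8: issue SUB r2<-Add1 // r0:7,r1:3,r2:Add1,r3:Mul1,r4:Mul2

STATUS = TAG Mul1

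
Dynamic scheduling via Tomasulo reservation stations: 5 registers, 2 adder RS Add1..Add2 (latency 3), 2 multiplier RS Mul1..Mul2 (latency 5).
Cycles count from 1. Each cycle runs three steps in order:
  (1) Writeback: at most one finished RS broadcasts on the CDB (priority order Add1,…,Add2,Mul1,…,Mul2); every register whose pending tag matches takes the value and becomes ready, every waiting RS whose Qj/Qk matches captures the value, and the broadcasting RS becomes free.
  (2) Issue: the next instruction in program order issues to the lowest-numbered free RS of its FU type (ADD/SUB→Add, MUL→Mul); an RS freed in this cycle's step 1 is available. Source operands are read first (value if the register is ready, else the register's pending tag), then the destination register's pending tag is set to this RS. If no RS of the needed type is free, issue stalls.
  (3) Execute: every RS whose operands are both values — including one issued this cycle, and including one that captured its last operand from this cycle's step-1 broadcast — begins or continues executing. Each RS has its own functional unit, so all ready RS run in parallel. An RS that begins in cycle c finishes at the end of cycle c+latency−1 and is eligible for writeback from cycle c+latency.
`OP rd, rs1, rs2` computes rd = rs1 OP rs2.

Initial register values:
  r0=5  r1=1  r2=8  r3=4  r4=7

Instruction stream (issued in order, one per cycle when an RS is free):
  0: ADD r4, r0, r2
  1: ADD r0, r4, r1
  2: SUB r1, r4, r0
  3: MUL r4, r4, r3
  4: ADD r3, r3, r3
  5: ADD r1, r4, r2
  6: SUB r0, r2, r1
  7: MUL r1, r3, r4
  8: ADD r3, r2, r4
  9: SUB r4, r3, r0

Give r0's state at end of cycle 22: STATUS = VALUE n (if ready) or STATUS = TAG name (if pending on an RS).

STATUS = VALUE -52

c1: issue ADD r4<-Add1 | r0:5,r1:1,r2:8,r3:4,r4:Add1
c2: issue ADD r0<-Add2 | r0:Add2,r1:1,r2:8,r3:4,r4:Add1
c3: stall | r0:Add2,r1:1,r2:8,r3:4,r4:Add1
c4: CDB Add1=13; issue SUB r1<-Add1 | r0:Add2,r1:Add1,r2:8,r3:4,r4:13
c5: issue MUL r4<-Mul1 | r0:Add2,r1:Add1,r2:8,r3:4,r4:Mul1
c6: stall | r0:Add2,r1:Add1,r2:8,r3:4,r4:Mul1
c7: CDB Add2=14; issue ADD r3<-Add2 | r0:14,r1:Add1,r2:8,r3:Add2,r4:Mul1
c8: stall | r0:14,r1:Add1,r2:8,r3:Add2,r4:Mul1
c9: stall | r0:14,r1:Add1,r2:8,r3:Add2,r4:Mul1
c10: CDB Add1=-1; issue ADD r1<-Add1 | r0:14,r1:Add1,r2:8,r3:Add2,r4:Mul1
c11: CDB Add2=8; issue SUB r0<-Add2 | r0:Add2,r1:Add1,r2:8,r3:8,r4:Mul1
c12: CDB Mul1=52; issue MUL r1<-Mul1 | r0:Add2,r1:Mul1,r2:8,r3:8,r4:52
c13: stall | r0:Add2,r1:Mul1,r2:8,r3:8,r4:52
c14: stall | r0:Add2,r1:Mul1,r2:8,r3:8,r4:52
c15: CDB Add1=60; issue ADD r3<-Add1 | r0:Add2,r1:Mul1,r2:8,r3:Add1,r4:52
c16: stall | r0:Add2,r1:Mul1,r2:8,r3:Add1,r4:52
c17: CDB Mul1=416; stall | r0:Add2,r1:416,r2:8,r3:Add1,r4:52
c18: CDB Add1=60; issue SUB r4<-Add1 | r0:Add2,r1:416,r2:8,r3:60,r4:Add1
c19: CDB Add2=-52 | r0:-52,r1:416,r2:8,r3:60,r4:Add1
c20: - | r0:-52,r1:416,r2:8,r3:60,r4:Add1
c21: - | r0:-52,r1:416,r2:8,r3:60,r4:Add1
c22: CDB Add1=112 | r0:-52,r1:416,r2:8,r3:60,r4:112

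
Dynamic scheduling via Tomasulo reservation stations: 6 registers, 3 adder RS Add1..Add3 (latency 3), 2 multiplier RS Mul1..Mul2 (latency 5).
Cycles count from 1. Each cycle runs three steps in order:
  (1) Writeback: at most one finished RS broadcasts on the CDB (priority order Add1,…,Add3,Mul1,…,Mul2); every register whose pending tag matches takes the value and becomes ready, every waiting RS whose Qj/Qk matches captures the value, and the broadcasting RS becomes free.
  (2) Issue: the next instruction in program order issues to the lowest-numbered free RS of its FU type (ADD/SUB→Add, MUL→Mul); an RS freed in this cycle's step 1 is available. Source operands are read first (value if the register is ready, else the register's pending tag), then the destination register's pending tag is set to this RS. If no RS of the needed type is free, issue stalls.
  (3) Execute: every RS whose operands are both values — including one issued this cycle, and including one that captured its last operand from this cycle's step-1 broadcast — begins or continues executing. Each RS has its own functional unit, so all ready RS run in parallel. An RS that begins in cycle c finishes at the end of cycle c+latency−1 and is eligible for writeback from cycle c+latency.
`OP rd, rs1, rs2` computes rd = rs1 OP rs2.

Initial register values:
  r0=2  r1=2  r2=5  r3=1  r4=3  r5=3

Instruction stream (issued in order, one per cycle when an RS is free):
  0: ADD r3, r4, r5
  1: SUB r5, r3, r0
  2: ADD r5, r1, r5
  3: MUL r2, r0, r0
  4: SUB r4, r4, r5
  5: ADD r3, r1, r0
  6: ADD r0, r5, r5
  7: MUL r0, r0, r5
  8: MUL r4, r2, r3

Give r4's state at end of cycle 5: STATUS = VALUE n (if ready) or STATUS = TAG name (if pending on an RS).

STATUS = TAG Add1

cycle 1: issue ADD r3<-Add1 // r0:2,r1:2,r2:5,r3:Add1,r4:3,r5:3
cycle 2: issue SUB r5<-Add2 // r0:2,r1:2,r2:5,r3:Add1,r4:3,r5:Add2
cycle 3: issue ADD r5<-Add3 // r0:2,r1:2,r2:5,r3:Add1,r4:3,r5:Add3
cycle 4: CDB Add1=6; issue MUL r2<-Mul1 // r0:2,r1:2,r2:Mul1,r3:6,r4:3,r5:Add3
cycle 5: issue SUB r4<-Add1 // r0:2,r1:2,r2:Mul1,r3:6,r4:Add1,r5:Add3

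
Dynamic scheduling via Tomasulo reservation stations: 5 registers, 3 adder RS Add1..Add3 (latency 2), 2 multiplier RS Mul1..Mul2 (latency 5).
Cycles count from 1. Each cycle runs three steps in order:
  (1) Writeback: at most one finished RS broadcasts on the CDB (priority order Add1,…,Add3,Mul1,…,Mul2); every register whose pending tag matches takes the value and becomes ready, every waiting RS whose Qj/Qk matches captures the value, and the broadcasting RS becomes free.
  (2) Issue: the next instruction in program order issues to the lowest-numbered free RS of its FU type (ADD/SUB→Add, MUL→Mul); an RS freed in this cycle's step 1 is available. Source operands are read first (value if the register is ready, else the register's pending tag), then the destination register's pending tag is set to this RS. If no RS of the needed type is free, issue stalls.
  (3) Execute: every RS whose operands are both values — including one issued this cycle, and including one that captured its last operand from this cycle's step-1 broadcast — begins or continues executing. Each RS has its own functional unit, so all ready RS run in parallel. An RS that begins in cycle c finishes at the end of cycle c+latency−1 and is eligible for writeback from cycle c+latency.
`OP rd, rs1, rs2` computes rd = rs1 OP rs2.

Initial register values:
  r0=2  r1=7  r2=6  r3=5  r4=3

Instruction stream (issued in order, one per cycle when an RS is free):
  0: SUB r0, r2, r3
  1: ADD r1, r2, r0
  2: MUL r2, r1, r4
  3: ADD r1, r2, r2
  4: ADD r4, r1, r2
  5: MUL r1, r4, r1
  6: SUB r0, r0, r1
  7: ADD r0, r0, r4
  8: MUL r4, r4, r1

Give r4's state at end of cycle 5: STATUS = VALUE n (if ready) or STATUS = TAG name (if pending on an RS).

c1: issue SUB r0<-Add1 | r0:Add1,r1:7,r2:6,r3:5,r4:3
c2: issue ADD r1<-Add2 | r0:Add1,r1:Add2,r2:6,r3:5,r4:3
c3: CDB Add1=1; issue MUL r2<-Mul1 | r0:1,r1:Add2,r2:Mul1,r3:5,r4:3
c4: issue ADD r1<-Add1 | r0:1,r1:Add1,r2:Mul1,r3:5,r4:3
c5: CDB Add2=7; issue ADD r4<-Add2 | r0:1,r1:Add1,r2:Mul1,r3:5,r4:Add2

STATUS = TAG Add2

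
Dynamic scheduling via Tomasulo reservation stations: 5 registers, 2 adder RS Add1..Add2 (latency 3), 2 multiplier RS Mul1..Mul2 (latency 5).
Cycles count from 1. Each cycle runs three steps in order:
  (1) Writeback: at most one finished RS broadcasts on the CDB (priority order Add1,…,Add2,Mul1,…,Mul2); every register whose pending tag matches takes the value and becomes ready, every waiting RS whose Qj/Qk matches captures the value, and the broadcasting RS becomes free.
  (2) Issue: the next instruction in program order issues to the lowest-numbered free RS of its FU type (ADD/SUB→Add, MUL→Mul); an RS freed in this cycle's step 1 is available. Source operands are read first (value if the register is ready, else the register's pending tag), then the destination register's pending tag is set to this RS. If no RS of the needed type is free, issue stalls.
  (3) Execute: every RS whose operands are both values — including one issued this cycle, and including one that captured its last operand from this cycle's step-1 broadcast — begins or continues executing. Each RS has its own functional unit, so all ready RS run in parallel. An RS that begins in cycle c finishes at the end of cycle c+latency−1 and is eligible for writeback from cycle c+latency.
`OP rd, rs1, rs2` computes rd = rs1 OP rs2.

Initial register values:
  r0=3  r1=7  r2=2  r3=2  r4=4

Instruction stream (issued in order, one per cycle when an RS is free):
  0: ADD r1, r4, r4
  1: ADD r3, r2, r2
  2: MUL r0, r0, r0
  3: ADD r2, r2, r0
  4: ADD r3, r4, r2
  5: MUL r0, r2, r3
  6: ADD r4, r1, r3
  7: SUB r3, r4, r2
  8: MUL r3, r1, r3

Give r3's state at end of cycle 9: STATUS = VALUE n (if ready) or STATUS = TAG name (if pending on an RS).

STATUS = TAG Add2

cycle 1: issue ADD r1<-Add1 // r0:3,r1:Add1,r2:2,r3:2,r4:4
cycle 2: issue ADD r3<-Add2 // r0:3,r1:Add1,r2:2,r3:Add2,r4:4
cycle 3: issue MUL r0<-Mul1 // r0:Mul1,r1:Add1,r2:2,r3:Add2,r4:4
cycle 4: CDB Add1=8; issue ADD r2<-Add1 // r0:Mul1,r1:8,r2:Add1,r3:Add2,r4:4
cycle 5: CDB Add2=4; issue ADD r3<-Add2 // r0:Mul1,r1:8,r2:Add1,r3:Add2,r4:4
cycle 6: issue MUL r0<-Mul2 // r0:Mul2,r1:8,r2:Add1,r3:Add2,r4:4
cycle 7: stall // r0:Mul2,r1:8,r2:Add1,r3:Add2,r4:4
cycle 8: CDB Mul1=9; stall // r0:Mul2,r1:8,r2:Add1,r3:Add2,r4:4
cycle 9: stall // r0:Mul2,r1:8,r2:Add1,r3:Add2,r4:4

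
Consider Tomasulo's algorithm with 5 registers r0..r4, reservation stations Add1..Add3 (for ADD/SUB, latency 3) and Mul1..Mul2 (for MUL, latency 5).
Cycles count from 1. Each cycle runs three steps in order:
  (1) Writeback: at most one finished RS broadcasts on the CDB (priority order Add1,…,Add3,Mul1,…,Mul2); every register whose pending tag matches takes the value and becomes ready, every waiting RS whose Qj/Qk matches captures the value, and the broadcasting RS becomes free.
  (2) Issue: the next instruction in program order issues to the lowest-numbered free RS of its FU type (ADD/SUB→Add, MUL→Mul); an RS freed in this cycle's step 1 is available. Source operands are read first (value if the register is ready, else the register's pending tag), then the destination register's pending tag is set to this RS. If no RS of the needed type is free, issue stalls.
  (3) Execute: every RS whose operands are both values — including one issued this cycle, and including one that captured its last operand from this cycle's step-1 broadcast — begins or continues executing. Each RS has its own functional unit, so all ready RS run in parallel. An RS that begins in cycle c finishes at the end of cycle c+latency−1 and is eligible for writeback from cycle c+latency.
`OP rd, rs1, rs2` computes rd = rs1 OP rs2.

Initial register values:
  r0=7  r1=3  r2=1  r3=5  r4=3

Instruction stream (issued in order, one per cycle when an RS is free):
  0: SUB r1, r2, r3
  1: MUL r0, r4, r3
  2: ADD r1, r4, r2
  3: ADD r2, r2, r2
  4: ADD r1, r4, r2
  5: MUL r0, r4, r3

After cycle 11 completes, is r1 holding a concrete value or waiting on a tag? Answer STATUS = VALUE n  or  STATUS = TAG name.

  c1: issue SUB r1<-Add1  regs: r0:7,r1:Add1,r2:1,r3:5,r4:3
  c2: issue MUL r0<-Mul1  regs: r0:Mul1,r1:Add1,r2:1,r3:5,r4:3
  c3: issue ADD r1<-Add2  regs: r0:Mul1,r1:Add2,r2:1,r3:5,r4:3
  c4: CDB Add1=-4; issue ADD r2<-Add1  regs: r0:Mul1,r1:Add2,r2:Add1,r3:5,r4:3
  c5: issue ADD r1<-Add3  regs: r0:Mul1,r1:Add3,r2:Add1,r3:5,r4:3
  c6: CDB Add2=4; issue MUL r0<-Mul2  regs: r0:Mul2,r1:Add3,r2:Add1,r3:5,r4:3
  c7: CDB Add1=2  regs: r0:Mul2,r1:Add3,r2:2,r3:5,r4:3
  c8: CDB Mul1=15  regs: r0:Mul2,r1:Add3,r2:2,r3:5,r4:3
  c9: -  regs: r0:Mul2,r1:Add3,r2:2,r3:5,r4:3
  c10: CDB Add3=5  regs: r0:Mul2,r1:5,r2:2,r3:5,r4:3
  c11: CDB Mul2=15  regs: r0:15,r1:5,r2:2,r3:5,r4:3

STATUS = VALUE 5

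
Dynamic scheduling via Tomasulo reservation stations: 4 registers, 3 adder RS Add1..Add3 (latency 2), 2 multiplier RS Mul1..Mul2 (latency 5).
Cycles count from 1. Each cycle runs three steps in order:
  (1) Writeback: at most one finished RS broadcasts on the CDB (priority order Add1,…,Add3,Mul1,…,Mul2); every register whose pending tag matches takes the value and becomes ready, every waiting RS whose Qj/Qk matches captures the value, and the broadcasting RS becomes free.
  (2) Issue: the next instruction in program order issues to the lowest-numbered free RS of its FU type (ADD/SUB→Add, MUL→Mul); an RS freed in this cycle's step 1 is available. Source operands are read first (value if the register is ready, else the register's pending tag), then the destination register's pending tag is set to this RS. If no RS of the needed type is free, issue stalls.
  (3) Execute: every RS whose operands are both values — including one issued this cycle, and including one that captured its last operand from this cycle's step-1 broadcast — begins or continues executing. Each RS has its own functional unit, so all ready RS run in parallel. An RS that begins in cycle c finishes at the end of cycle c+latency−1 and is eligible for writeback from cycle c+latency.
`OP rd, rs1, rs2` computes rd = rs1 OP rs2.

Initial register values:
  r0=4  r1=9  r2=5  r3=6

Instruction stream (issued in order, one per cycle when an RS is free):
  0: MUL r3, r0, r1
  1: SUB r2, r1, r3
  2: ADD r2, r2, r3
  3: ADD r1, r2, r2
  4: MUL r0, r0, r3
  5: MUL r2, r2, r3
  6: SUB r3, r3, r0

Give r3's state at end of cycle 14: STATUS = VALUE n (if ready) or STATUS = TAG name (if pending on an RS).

cycle 1: issue MUL r3<-Mul1 // r0:4,r1:9,r2:5,r3:Mul1
cycle 2: issue SUB r2<-Add1 // r0:4,r1:9,r2:Add1,r3:Mul1
cycle 3: issue ADD r2<-Add2 // r0:4,r1:9,r2:Add2,r3:Mul1
cycle 4: issue ADD r1<-Add3 // r0:4,r1:Add3,r2:Add2,r3:Mul1
cycle 5: issue MUL r0<-Mul2 // r0:Mul2,r1:Add3,r2:Add2,r3:Mul1
cycle 6: CDB Mul1=36; issue MUL r2<-Mul1 // r0:Mul2,r1:Add3,r2:Mul1,r3:36
cycle 7: stall // r0:Mul2,r1:Add3,r2:Mul1,r3:36
cycle 8: CDB Add1=-27; issue SUB r3<-Add1 // r0:Mul2,r1:Add3,r2:Mul1,r3:Add1
cycle 9: - // r0:Mul2,r1:Add3,r2:Mul1,r3:Add1
cycle 10: CDB Add2=9 // r0:Mul2,r1:Add3,r2:Mul1,r3:Add1
cycle 11: CDB Mul2=144 // r0:144,r1:Add3,r2:Mul1,r3:Add1
cycle 12: CDB Add3=18 // r0:144,r1:18,r2:Mul1,r3:Add1
cycle 13: CDB Add1=-108 // r0:144,r1:18,r2:Mul1,r3:-108
cycle 14: - // r0:144,r1:18,r2:Mul1,r3:-108

STATUS = VALUE -108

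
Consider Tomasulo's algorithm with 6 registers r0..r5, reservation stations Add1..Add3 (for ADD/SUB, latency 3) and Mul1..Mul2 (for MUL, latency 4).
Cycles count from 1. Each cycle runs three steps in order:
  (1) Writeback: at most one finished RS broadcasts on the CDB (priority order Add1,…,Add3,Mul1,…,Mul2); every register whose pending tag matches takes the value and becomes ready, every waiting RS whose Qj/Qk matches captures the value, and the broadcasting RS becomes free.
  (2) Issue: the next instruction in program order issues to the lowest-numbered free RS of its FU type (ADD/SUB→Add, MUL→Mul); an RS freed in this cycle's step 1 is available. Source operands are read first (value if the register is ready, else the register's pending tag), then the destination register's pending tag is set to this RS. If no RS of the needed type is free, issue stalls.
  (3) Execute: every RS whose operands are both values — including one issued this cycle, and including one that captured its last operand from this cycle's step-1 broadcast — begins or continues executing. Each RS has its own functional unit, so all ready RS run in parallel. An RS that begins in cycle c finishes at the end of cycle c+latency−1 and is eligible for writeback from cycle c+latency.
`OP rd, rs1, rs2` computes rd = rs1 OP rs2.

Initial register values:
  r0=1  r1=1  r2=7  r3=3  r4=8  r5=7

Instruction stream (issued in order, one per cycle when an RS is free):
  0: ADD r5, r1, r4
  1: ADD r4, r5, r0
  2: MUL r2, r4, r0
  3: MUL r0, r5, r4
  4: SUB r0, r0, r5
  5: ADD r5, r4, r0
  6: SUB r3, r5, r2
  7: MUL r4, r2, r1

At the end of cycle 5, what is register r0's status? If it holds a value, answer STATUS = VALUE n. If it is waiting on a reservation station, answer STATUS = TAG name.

c1: issue ADD r5<-Add1 | r0:1,r1:1,r2:7,r3:3,r4:8,r5:Add1
c2: issue ADD r4<-Add2 | r0:1,r1:1,r2:7,r3:3,r4:Add2,r5:Add1
c3: issue MUL r2<-Mul1 | r0:1,r1:1,r2:Mul1,r3:3,r4:Add2,r5:Add1
c4: CDB Add1=9; issue MUL r0<-Mul2 | r0:Mul2,r1:1,r2:Mul1,r3:3,r4:Add2,r5:9
c5: issue SUB r0<-Add1 | r0:Add1,r1:1,r2:Mul1,r3:3,r4:Add2,r5:9

STATUS = TAG Add1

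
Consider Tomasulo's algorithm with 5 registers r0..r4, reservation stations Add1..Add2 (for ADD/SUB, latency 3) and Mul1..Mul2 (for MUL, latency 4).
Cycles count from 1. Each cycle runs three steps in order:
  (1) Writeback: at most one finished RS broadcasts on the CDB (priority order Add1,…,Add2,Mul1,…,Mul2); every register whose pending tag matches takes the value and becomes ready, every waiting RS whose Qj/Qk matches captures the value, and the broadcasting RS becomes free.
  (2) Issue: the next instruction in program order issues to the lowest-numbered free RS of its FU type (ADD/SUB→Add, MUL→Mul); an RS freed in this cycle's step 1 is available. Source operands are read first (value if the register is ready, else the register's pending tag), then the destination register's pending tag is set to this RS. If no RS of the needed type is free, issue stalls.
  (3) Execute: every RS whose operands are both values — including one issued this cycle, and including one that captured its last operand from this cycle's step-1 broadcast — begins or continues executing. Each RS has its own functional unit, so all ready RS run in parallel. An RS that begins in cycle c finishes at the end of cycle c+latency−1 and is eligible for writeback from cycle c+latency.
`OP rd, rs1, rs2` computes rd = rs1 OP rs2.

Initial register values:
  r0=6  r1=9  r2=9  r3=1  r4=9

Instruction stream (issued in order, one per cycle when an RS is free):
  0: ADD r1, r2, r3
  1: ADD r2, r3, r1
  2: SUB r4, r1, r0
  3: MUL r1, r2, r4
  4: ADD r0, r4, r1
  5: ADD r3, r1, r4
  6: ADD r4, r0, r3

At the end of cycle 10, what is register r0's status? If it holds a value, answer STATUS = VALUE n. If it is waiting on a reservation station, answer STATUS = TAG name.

STATUS = TAG Add1

c1: issue ADD r1<-Add1 | r0:6,r1:Add1,r2:9,r3:1,r4:9
c2: issue ADD r2<-Add2 | r0:6,r1:Add1,r2:Add2,r3:1,r4:9
c3: stall | r0:6,r1:Add1,r2:Add2,r3:1,r4:9
c4: CDB Add1=10; issue SUB r4<-Add1 | r0:6,r1:10,r2:Add2,r3:1,r4:Add1
c5: issue MUL r1<-Mul1 | r0:6,r1:Mul1,r2:Add2,r3:1,r4:Add1
c6: stall | r0:6,r1:Mul1,r2:Add2,r3:1,r4:Add1
c7: CDB Add1=4; issue ADD r0<-Add1 | r0:Add1,r1:Mul1,r2:Add2,r3:1,r4:4
c8: CDB Add2=11; issue ADD r3<-Add2 | r0:Add1,r1:Mul1,r2:11,r3:Add2,r4:4
c9: stall | r0:Add1,r1:Mul1,r2:11,r3:Add2,r4:4
c10: stall | r0:Add1,r1:Mul1,r2:11,r3:Add2,r4:4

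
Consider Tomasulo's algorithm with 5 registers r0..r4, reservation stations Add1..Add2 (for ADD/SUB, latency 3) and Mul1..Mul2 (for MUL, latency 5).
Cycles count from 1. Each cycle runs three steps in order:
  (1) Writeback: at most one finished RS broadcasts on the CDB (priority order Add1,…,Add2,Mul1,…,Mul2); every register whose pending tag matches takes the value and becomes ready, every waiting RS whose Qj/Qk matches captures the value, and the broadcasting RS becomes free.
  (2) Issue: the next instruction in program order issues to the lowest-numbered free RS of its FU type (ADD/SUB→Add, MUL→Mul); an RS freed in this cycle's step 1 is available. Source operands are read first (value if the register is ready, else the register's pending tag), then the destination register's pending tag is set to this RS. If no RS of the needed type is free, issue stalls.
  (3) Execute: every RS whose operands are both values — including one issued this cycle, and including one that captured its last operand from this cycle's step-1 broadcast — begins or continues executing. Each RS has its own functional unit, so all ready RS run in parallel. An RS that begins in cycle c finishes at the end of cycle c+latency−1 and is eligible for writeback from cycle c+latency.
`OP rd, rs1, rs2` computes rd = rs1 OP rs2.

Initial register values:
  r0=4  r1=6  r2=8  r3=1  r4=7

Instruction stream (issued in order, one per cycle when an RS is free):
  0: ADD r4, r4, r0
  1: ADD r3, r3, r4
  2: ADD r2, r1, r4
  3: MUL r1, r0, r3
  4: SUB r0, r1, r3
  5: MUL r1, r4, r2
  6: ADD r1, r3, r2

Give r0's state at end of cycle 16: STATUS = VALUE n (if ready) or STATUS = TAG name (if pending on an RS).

STATUS = VALUE 36

c1: issue ADD r4<-Add1 | r0:4,r1:6,r2:8,r3:1,r4:Add1
c2: issue ADD r3<-Add2 | r0:4,r1:6,r2:8,r3:Add2,r4:Add1
c3: stall | r0:4,r1:6,r2:8,r3:Add2,r4:Add1
c4: CDB Add1=11; issue ADD r2<-Add1 | r0:4,r1:6,r2:Add1,r3:Add2,r4:11
c5: issue MUL r1<-Mul1 | r0:4,r1:Mul1,r2:Add1,r3:Add2,r4:11
c6: stall | r0:4,r1:Mul1,r2:Add1,r3:Add2,r4:11
c7: CDB Add1=17; issue SUB r0<-Add1 | r0:Add1,r1:Mul1,r2:17,r3:Add2,r4:11
c8: CDB Add2=12; issue MUL r1<-Mul2 | r0:Add1,r1:Mul2,r2:17,r3:12,r4:11
c9: issue ADD r1<-Add2 | r0:Add1,r1:Add2,r2:17,r3:12,r4:11
c10: - | r0:Add1,r1:Add2,r2:17,r3:12,r4:11
c11: - | r0:Add1,r1:Add2,r2:17,r3:12,r4:11
c12: CDB Add2=29 | r0:Add1,r1:29,r2:17,r3:12,r4:11
c13: CDB Mul1=48 | r0:Add1,r1:29,r2:17,r3:12,r4:11
c14: CDB Mul2=187 | r0:Add1,r1:29,r2:17,r3:12,r4:11
c15: - | r0:Add1,r1:29,r2:17,r3:12,r4:11
c16: CDB Add1=36 | r0:36,r1:29,r2:17,r3:12,r4:11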